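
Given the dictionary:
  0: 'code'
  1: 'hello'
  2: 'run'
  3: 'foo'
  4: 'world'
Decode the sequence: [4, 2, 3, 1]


Look up each index in the dictionary:
  4 -> 'world'
  2 -> 'run'
  3 -> 'foo'
  1 -> 'hello'

Decoded: "world run foo hello"


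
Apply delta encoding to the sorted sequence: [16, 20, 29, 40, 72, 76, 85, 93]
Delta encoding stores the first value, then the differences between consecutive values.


First value: 16
Deltas:
  20 - 16 = 4
  29 - 20 = 9
  40 - 29 = 11
  72 - 40 = 32
  76 - 72 = 4
  85 - 76 = 9
  93 - 85 = 8


Delta encoded: [16, 4, 9, 11, 32, 4, 9, 8]


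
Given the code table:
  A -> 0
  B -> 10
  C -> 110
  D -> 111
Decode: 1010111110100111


Decoding:
10 -> B
10 -> B
111 -> D
110 -> C
10 -> B
0 -> A
111 -> D


Result: BBDCBAD


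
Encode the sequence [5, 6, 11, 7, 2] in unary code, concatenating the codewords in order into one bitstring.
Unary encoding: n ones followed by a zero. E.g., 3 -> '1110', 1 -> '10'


Encode each number as n ones followed by a terminating 0:
  5 -> 111110 (6 bits)
  6 -> 1111110 (7 bits)
  11 -> 111111111110 (12 bits)
  7 -> 11111110 (8 bits)
  2 -> 110 (3 bits)
Total length = 6 + 7 + 12 + 8 + 3 = 36 bits.

Unary([5, 6, 11, 7, 2]) = 111110111111011111111111011111110110 (36 bits)


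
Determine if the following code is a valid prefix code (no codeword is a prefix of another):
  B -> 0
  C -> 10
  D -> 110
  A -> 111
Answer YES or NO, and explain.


Checking each pair (does one codeword prefix another?):
  B='0' vs C='10': no prefix
  B='0' vs D='110': no prefix
  B='0' vs A='111': no prefix
  C='10' vs B='0': no prefix
  C='10' vs D='110': no prefix
  C='10' vs A='111': no prefix
  D='110' vs B='0': no prefix
  D='110' vs C='10': no prefix
  D='110' vs A='111': no prefix
  A='111' vs B='0': no prefix
  A='111' vs C='10': no prefix
  A='111' vs D='110': no prefix
No violation found over all pairs.

YES -- this is a valid prefix code. No codeword is a prefix of any other codeword.


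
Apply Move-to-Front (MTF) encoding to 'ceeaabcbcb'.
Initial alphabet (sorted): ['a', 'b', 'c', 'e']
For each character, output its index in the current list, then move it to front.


MTF encoding:
'c': index 2 in ['a', 'b', 'c', 'e'] -> ['c', 'a', 'b', 'e']
'e': index 3 in ['c', 'a', 'b', 'e'] -> ['e', 'c', 'a', 'b']
'e': index 0 in ['e', 'c', 'a', 'b'] -> ['e', 'c', 'a', 'b']
'a': index 2 in ['e', 'c', 'a', 'b'] -> ['a', 'e', 'c', 'b']
'a': index 0 in ['a', 'e', 'c', 'b'] -> ['a', 'e', 'c', 'b']
'b': index 3 in ['a', 'e', 'c', 'b'] -> ['b', 'a', 'e', 'c']
'c': index 3 in ['b', 'a', 'e', 'c'] -> ['c', 'b', 'a', 'e']
'b': index 1 in ['c', 'b', 'a', 'e'] -> ['b', 'c', 'a', 'e']
'c': index 1 in ['b', 'c', 'a', 'e'] -> ['c', 'b', 'a', 'e']
'b': index 1 in ['c', 'b', 'a', 'e'] -> ['b', 'c', 'a', 'e']


Output: [2, 3, 0, 2, 0, 3, 3, 1, 1, 1]


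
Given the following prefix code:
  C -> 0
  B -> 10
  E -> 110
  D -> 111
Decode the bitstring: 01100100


Decoding step by step:
Bits 0 -> C
Bits 110 -> E
Bits 0 -> C
Bits 10 -> B
Bits 0 -> C


Decoded message: CECBC


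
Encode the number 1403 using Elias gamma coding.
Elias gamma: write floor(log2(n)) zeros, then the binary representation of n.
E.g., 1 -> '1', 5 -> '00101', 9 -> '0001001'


num_bits = floor(log2(1403)) + 1 = 11
leading_zeros = num_bits - 1 = 10
binary(1403) = 10101111011

Elias gamma(1403) = '0000000000' + '10101111011' = 000000000010101111011 (21 bits)


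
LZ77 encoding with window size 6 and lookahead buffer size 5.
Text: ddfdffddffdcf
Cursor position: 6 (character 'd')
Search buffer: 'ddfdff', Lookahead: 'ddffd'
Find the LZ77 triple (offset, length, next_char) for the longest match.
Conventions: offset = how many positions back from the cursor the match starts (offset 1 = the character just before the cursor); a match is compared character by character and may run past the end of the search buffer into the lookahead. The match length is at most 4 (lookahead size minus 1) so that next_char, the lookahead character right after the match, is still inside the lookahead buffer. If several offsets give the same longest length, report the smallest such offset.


Try each offset into the search buffer:
  offset=1 (pos 5, char 'f'): match length 0
  offset=2 (pos 4, char 'f'): match length 0
  offset=3 (pos 3, char 'd'): match length 1
  offset=4 (pos 2, char 'f'): match length 0
  offset=5 (pos 1, char 'd'): match length 1
  offset=6 (pos 0, char 'd'): match length 3
Longest match has length 3 at offset 6.
next_char = character at position 6 + 3 = 9 -> 'f'

Best match: offset=6, length=3 (matching 'ddf' starting at position 0)
LZ77 triple: (6, 3, 'f')


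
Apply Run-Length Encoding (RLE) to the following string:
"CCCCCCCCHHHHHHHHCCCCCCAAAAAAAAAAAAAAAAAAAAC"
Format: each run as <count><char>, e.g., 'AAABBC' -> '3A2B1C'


Scanning runs left to right:
  i=0: run of 'C' x 8 -> '8C'
  i=8: run of 'H' x 8 -> '8H'
  i=16: run of 'C' x 6 -> '6C'
  i=22: run of 'A' x 20 -> '20A'
  i=42: run of 'C' x 1 -> '1C'

RLE = 8C8H6C20A1C


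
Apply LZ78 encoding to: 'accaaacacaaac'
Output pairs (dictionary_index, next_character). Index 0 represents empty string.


LZ78 encoding steps:
Dictionary: {0: ''}
Step 1: w='' (idx 0), next='a' -> output (0, 'a'), add 'a' as idx 1
Step 2: w='' (idx 0), next='c' -> output (0, 'c'), add 'c' as idx 2
Step 3: w='c' (idx 2), next='a' -> output (2, 'a'), add 'ca' as idx 3
Step 4: w='a' (idx 1), next='a' -> output (1, 'a'), add 'aa' as idx 4
Step 5: w='ca' (idx 3), next='c' -> output (3, 'c'), add 'cac' as idx 5
Step 6: w='aa' (idx 4), next='a' -> output (4, 'a'), add 'aaa' as idx 6
Step 7: w='c' (idx 2), end of input -> output (2, '')


Encoded: [(0, 'a'), (0, 'c'), (2, 'a'), (1, 'a'), (3, 'c'), (4, 'a'), (2, '')]


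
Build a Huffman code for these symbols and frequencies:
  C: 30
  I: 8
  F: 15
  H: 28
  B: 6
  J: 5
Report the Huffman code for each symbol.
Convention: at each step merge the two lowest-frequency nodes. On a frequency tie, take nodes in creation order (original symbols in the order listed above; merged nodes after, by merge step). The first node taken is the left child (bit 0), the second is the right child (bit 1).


Huffman tree construction:
Step 1: Merge J(5) + B(6) = 11
Step 2: Merge I(8) + (J+B)(11) = 19
Step 3: Merge F(15) + (I+(J+B))(19) = 34
Step 4: Merge H(28) + C(30) = 58
Step 5: Merge (F+(I+(J+B)))(34) + (H+C)(58) = 92
Read each symbol's code off the tree from the root (left child = 0, right child = 1).

Codes:
  C: 11 (length 2)
  I: 010 (length 3)
  F: 00 (length 2)
  H: 10 (length 2)
  B: 0111 (length 4)
  J: 0110 (length 4)
Average code length: 214/92 = 2.3261 bits/symbol


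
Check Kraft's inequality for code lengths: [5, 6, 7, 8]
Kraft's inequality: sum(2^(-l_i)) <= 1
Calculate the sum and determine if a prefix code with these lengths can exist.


Sum = 2^(-5) + 2^(-6) + 2^(-7) + 2^(-8)
    = 0.03125 + 0.015625 + 0.0078125 + 0.00390625
    = 15/256 = 0.05859375
Since 0.05859375 <= 1, Kraft's inequality IS satisfied.
A prefix code with these lengths CAN exist.

Kraft sum = 0.05859375. Satisfied.


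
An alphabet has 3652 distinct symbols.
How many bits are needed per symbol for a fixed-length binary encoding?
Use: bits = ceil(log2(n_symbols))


log2(3652) = 11.8345
Bracket: 2^11 = 2048 < 3652 <= 2^12 = 4096
So ceil(log2(3652)) = 12

bits = ceil(log2(3652)) = ceil(11.8345) = 12 bits


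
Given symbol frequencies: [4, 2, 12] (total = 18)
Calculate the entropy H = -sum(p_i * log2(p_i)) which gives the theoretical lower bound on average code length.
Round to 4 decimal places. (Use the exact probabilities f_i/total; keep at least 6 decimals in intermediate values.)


Per-symbol terms -p_i * log2(p_i) with p_i = f_i/18:
  p = 4/18 = 0.222222: log2(p) = -2.169925, -p*log2(p) = 0.482206
  p = 2/18 = 0.111111: log2(p) = -3.169925, -p*log2(p) = 0.352214
  p = 12/18 = 0.666667: log2(p) = -0.584963, -p*log2(p) = 0.389975
H = 0.482206 + 0.352214 + 0.389975 = 1.224395

H = 1.2244 bits/symbol


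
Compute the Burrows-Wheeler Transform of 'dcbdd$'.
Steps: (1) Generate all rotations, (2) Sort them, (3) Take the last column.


Rotations (sorted):
  0: $dcbdd -> last char: d
  1: bdd$dc -> last char: c
  2: cbdd$d -> last char: d
  3: d$dcbd -> last char: d
  4: dcbdd$ -> last char: $
  5: dd$dcb -> last char: b


BWT = dcdd$b


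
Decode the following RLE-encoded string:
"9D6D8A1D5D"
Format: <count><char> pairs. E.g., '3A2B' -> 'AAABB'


Expanding each <count><char> pair:
  9D -> 'DDDDDDDDD'
  6D -> 'DDDDDD'
  8A -> 'AAAAAAAA'
  1D -> 'D'
  5D -> 'DDDDD'

Decoded = DDDDDDDDDDDDDDDAAAAAAAADDDDDD


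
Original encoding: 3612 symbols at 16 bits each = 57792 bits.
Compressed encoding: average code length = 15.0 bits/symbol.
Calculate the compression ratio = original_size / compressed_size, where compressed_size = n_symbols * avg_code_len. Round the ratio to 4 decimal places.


original_size = n_symbols * orig_bits = 3612 * 16 = 57792 bits
compressed_size = n_symbols * avg_code_len = 3612 * 15.0 = 54180.0 bits
ratio = original_size / compressed_size = 57792 / 54180.0 = 1.0667

Compression ratio = 1.0667


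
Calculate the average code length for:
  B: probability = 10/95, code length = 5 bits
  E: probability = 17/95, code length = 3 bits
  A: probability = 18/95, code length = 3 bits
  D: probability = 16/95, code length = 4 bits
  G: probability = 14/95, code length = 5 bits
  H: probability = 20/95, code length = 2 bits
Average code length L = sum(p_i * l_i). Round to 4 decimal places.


Weighted contributions p_i * l_i:
  B: (10/95) * 5 = 50/95
  E: (17/95) * 3 = 51/95
  A: (18/95) * 3 = 54/95
  D: (16/95) * 4 = 64/95
  G: (14/95) * 5 = 70/95
  H: (20/95) * 2 = 40/95
Sum = (50 + 51 + 54 + 64 + 70 + 40)/95 = 329/95

L = 329/95 = 3.4632 bits/symbol


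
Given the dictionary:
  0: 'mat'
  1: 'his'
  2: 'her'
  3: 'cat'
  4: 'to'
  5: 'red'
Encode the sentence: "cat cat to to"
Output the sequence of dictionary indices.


Look up each word in the dictionary:
  'cat' -> 3
  'cat' -> 3
  'to' -> 4
  'to' -> 4

Encoded: [3, 3, 4, 4]


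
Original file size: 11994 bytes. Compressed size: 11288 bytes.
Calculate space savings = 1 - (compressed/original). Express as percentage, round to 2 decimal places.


ratio = compressed/original = 11288/11994 = 0.941137
savings = 1 - ratio = 1 - 0.941137 = 0.058863
as a percentage: 0.058863 * 100 = 5.89%

Space savings = 1 - 11288/11994 = 5.89%


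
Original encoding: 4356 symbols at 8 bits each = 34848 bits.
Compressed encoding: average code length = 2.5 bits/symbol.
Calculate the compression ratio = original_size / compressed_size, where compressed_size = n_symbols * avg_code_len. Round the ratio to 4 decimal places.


original_size = n_symbols * orig_bits = 4356 * 8 = 34848 bits
compressed_size = n_symbols * avg_code_len = 4356 * 2.5 = 10890.0 bits
ratio = original_size / compressed_size = 34848 / 10890.0 = 3.2

Compression ratio = 3.2


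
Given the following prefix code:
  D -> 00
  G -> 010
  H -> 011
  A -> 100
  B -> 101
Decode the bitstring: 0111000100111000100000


Decoding step by step:
Bits 011 -> H
Bits 100 -> A
Bits 010 -> G
Bits 011 -> H
Bits 100 -> A
Bits 010 -> G
Bits 00 -> D
Bits 00 -> D


Decoded message: HAGHAGDD


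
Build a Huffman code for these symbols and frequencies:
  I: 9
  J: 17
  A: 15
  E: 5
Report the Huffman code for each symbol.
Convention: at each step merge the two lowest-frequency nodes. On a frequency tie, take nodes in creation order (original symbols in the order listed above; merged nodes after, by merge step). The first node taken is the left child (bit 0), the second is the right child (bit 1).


Huffman tree construction:
Step 1: Merge E(5) + I(9) = 14
Step 2: Merge (E+I)(14) + A(15) = 29
Step 3: Merge J(17) + ((E+I)+A)(29) = 46
Read each symbol's code off the tree from the root (left child = 0, right child = 1).

Codes:
  I: 101 (length 3)
  J: 0 (length 1)
  A: 11 (length 2)
  E: 100 (length 3)
Average code length: 89/46 = 1.9348 bits/symbol


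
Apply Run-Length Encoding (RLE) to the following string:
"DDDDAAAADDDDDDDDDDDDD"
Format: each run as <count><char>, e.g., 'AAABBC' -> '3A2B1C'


Scanning runs left to right:
  i=0: run of 'D' x 4 -> '4D'
  i=4: run of 'A' x 4 -> '4A'
  i=8: run of 'D' x 13 -> '13D'

RLE = 4D4A13D


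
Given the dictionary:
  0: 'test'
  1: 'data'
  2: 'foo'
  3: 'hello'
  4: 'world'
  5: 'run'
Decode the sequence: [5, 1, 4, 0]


Look up each index in the dictionary:
  5 -> 'run'
  1 -> 'data'
  4 -> 'world'
  0 -> 'test'

Decoded: "run data world test"


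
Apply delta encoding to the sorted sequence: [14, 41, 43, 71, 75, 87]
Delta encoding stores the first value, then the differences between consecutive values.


First value: 14
Deltas:
  41 - 14 = 27
  43 - 41 = 2
  71 - 43 = 28
  75 - 71 = 4
  87 - 75 = 12


Delta encoded: [14, 27, 2, 28, 4, 12]


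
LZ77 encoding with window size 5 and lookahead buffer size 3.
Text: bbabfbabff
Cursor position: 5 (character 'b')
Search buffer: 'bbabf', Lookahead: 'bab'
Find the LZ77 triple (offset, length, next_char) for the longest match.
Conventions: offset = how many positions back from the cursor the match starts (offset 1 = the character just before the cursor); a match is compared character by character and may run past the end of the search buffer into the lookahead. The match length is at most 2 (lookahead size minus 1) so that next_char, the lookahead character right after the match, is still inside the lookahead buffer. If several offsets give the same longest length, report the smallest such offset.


Try each offset into the search buffer:
  offset=1 (pos 4, char 'f'): match length 0
  offset=2 (pos 3, char 'b'): match length 1
  offset=3 (pos 2, char 'a'): match length 0
  offset=4 (pos 1, char 'b'): match length 2
  offset=5 (pos 0, char 'b'): match length 1
Longest match has length 2 at offset 4.
next_char = character at position 5 + 2 = 7 -> 'b'

Best match: offset=4, length=2 (matching 'ba' starting at position 1)
LZ77 triple: (4, 2, 'b')


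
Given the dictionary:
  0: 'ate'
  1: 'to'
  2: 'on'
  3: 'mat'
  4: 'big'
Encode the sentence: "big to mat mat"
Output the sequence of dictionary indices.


Look up each word in the dictionary:
  'big' -> 4
  'to' -> 1
  'mat' -> 3
  'mat' -> 3

Encoded: [4, 1, 3, 3]


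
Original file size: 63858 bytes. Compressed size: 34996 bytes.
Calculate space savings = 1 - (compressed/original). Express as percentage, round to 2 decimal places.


ratio = compressed/original = 34996/63858 = 0.548028
savings = 1 - ratio = 1 - 0.548028 = 0.451972
as a percentage: 0.451972 * 100 = 45.2%

Space savings = 1 - 34996/63858 = 45.2%


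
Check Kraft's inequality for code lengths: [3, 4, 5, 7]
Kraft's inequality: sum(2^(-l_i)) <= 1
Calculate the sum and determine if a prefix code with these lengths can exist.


Sum = 2^(-3) + 2^(-4) + 2^(-5) + 2^(-7)
    = 0.125 + 0.0625 + 0.03125 + 0.0078125
    = 29/128 = 0.2265625
Since 0.2265625 <= 1, Kraft's inequality IS satisfied.
A prefix code with these lengths CAN exist.

Kraft sum = 0.2265625. Satisfied.


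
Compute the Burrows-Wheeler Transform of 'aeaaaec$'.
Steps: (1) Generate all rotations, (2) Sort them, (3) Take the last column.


Rotations (sorted):
  0: $aeaaaec -> last char: c
  1: aaaec$ae -> last char: e
  2: aaec$aea -> last char: a
  3: aeaaaec$ -> last char: $
  4: aec$aeaa -> last char: a
  5: c$aeaaae -> last char: e
  6: eaaaec$a -> last char: a
  7: ec$aeaaa -> last char: a


BWT = cea$aeaa


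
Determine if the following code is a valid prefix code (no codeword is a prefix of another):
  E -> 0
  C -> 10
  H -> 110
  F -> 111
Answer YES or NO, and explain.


Checking each pair (does one codeword prefix another?):
  E='0' vs C='10': no prefix
  E='0' vs H='110': no prefix
  E='0' vs F='111': no prefix
  C='10' vs E='0': no prefix
  C='10' vs H='110': no prefix
  C='10' vs F='111': no prefix
  H='110' vs E='0': no prefix
  H='110' vs C='10': no prefix
  H='110' vs F='111': no prefix
  F='111' vs E='0': no prefix
  F='111' vs C='10': no prefix
  F='111' vs H='110': no prefix
No violation found over all pairs.

YES -- this is a valid prefix code. No codeword is a prefix of any other codeword.


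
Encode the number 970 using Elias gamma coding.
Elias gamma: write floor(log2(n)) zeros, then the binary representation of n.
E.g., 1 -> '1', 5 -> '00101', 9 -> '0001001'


num_bits = floor(log2(970)) + 1 = 10
leading_zeros = num_bits - 1 = 9
binary(970) = 1111001010

Elias gamma(970) = '000000000' + '1111001010' = 0000000001111001010 (19 bits)


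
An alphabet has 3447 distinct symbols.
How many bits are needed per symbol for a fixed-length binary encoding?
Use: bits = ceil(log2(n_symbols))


log2(3447) = 11.7511
Bracket: 2^11 = 2048 < 3447 <= 2^12 = 4096
So ceil(log2(3447)) = 12

bits = ceil(log2(3447)) = ceil(11.7511) = 12 bits


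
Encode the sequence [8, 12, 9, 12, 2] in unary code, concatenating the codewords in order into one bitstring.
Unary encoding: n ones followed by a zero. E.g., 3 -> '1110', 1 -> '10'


Encode each number as n ones followed by a terminating 0:
  8 -> 111111110 (9 bits)
  12 -> 1111111111110 (13 bits)
  9 -> 1111111110 (10 bits)
  12 -> 1111111111110 (13 bits)
  2 -> 110 (3 bits)
Total length = 9 + 13 + 10 + 13 + 3 = 48 bits.

Unary([8, 12, 9, 12, 2]) = 111111110111111111111011111111101111111111110110 (48 bits)


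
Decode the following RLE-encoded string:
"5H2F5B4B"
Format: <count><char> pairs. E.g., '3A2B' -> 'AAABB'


Expanding each <count><char> pair:
  5H -> 'HHHHH'
  2F -> 'FF'
  5B -> 'BBBBB'
  4B -> 'BBBB'

Decoded = HHHHHFFBBBBBBBBB


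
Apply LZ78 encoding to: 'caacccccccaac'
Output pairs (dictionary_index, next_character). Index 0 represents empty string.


LZ78 encoding steps:
Dictionary: {0: ''}
Step 1: w='' (idx 0), next='c' -> output (0, 'c'), add 'c' as idx 1
Step 2: w='' (idx 0), next='a' -> output (0, 'a'), add 'a' as idx 2
Step 3: w='a' (idx 2), next='c' -> output (2, 'c'), add 'ac' as idx 3
Step 4: w='c' (idx 1), next='c' -> output (1, 'c'), add 'cc' as idx 4
Step 5: w='cc' (idx 4), next='c' -> output (4, 'c'), add 'ccc' as idx 5
Step 6: w='c' (idx 1), next='a' -> output (1, 'a'), add 'ca' as idx 6
Step 7: w='ac' (idx 3), end of input -> output (3, '')


Encoded: [(0, 'c'), (0, 'a'), (2, 'c'), (1, 'c'), (4, 'c'), (1, 'a'), (3, '')]


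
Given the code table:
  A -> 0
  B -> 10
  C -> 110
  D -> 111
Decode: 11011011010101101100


Decoding:
110 -> C
110 -> C
110 -> C
10 -> B
10 -> B
110 -> C
110 -> C
0 -> A


Result: CCCBBCCA


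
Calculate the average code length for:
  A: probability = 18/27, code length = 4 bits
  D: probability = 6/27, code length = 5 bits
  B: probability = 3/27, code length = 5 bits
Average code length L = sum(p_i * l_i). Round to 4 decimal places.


Weighted contributions p_i * l_i:
  A: (18/27) * 4 = 72/27
  D: (6/27) * 5 = 30/27
  B: (3/27) * 5 = 15/27
Sum = (72 + 30 + 15)/27 = 117/27

L = 117/27 = 4.3333 bits/symbol


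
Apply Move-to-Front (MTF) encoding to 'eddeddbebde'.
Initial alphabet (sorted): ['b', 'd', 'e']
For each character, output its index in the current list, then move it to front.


MTF encoding:
'e': index 2 in ['b', 'd', 'e'] -> ['e', 'b', 'd']
'd': index 2 in ['e', 'b', 'd'] -> ['d', 'e', 'b']
'd': index 0 in ['d', 'e', 'b'] -> ['d', 'e', 'b']
'e': index 1 in ['d', 'e', 'b'] -> ['e', 'd', 'b']
'd': index 1 in ['e', 'd', 'b'] -> ['d', 'e', 'b']
'd': index 0 in ['d', 'e', 'b'] -> ['d', 'e', 'b']
'b': index 2 in ['d', 'e', 'b'] -> ['b', 'd', 'e']
'e': index 2 in ['b', 'd', 'e'] -> ['e', 'b', 'd']
'b': index 1 in ['e', 'b', 'd'] -> ['b', 'e', 'd']
'd': index 2 in ['b', 'e', 'd'] -> ['d', 'b', 'e']
'e': index 2 in ['d', 'b', 'e'] -> ['e', 'd', 'b']


Output: [2, 2, 0, 1, 1, 0, 2, 2, 1, 2, 2]


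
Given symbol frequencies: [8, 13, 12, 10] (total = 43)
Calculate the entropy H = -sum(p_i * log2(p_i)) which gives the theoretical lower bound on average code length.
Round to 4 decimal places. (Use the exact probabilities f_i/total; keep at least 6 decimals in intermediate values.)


Per-symbol terms -p_i * log2(p_i) with p_i = f_i/43:
  p = 8/43 = 0.186047: log2(p) = -2.426265, -p*log2(p) = 0.451398
  p = 13/43 = 0.302326: log2(p) = -1.725825, -p*log2(p) = 0.521761
  p = 12/43 = 0.279070: log2(p) = -1.841302, -p*log2(p) = 0.513852
  p = 10/43 = 0.232558: log2(p) = -2.104337, -p*log2(p) = 0.489381
H = 0.451398 + 0.521761 + 0.513852 + 0.489381 = 1.976392

H = 1.9764 bits/symbol


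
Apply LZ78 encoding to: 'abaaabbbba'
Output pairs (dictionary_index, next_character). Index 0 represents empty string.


LZ78 encoding steps:
Dictionary: {0: ''}
Step 1: w='' (idx 0), next='a' -> output (0, 'a'), add 'a' as idx 1
Step 2: w='' (idx 0), next='b' -> output (0, 'b'), add 'b' as idx 2
Step 3: w='a' (idx 1), next='a' -> output (1, 'a'), add 'aa' as idx 3
Step 4: w='a' (idx 1), next='b' -> output (1, 'b'), add 'ab' as idx 4
Step 5: w='b' (idx 2), next='b' -> output (2, 'b'), add 'bb' as idx 5
Step 6: w='b' (idx 2), next='a' -> output (2, 'a'), add 'ba' as idx 6


Encoded: [(0, 'a'), (0, 'b'), (1, 'a'), (1, 'b'), (2, 'b'), (2, 'a')]


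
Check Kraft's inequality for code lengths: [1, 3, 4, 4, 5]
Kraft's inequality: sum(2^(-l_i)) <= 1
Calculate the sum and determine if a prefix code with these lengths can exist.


Sum = 2^(-1) + 2^(-3) + 2^(-4) + 2^(-4) + 2^(-5)
    = 0.5 + 0.125 + 0.0625 + 0.0625 + 0.03125
    = 25/32 = 0.78125
Since 0.78125 <= 1, Kraft's inequality IS satisfied.
A prefix code with these lengths CAN exist.

Kraft sum = 0.78125. Satisfied.


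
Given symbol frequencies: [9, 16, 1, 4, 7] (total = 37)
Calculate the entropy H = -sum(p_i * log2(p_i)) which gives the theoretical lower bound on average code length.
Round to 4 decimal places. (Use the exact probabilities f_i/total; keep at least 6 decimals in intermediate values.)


Per-symbol terms -p_i * log2(p_i) with p_i = f_i/37:
  p = 9/37 = 0.243243: log2(p) = -2.039528, -p*log2(p) = 0.496101
  p = 16/37 = 0.432432: log2(p) = -1.209453, -p*log2(p) = 0.523007
  p = 1/37 = 0.027027: log2(p) = -5.209453, -p*log2(p) = 0.140796
  p = 4/37 = 0.108108: log2(p) = -3.209453, -p*log2(p) = 0.346968
  p = 7/37 = 0.189189: log2(p) = -2.402098, -p*log2(p) = 0.454451
H = 0.496101 + 0.523007 + 0.140796 + 0.346968 + 0.454451 = 1.961323

H = 1.9613 bits/symbol


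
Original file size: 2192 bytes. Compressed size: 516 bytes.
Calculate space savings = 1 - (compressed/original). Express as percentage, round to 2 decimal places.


ratio = compressed/original = 516/2192 = 0.235401
savings = 1 - ratio = 1 - 0.235401 = 0.764599
as a percentage: 0.764599 * 100 = 76.46%

Space savings = 1 - 516/2192 = 76.46%


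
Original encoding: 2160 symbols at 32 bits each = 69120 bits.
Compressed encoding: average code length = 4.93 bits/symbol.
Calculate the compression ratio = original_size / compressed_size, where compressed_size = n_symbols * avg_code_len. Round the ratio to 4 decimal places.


original_size = n_symbols * orig_bits = 2160 * 32 = 69120 bits
compressed_size = n_symbols * avg_code_len = 2160 * 4.93 = 10648.8 bits
ratio = original_size / compressed_size = 69120 / 10648.8 = 6.4909

Compression ratio = 6.4909


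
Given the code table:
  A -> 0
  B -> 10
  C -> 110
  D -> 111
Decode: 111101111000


Decoding:
111 -> D
10 -> B
111 -> D
10 -> B
0 -> A
0 -> A


Result: DBDBAA


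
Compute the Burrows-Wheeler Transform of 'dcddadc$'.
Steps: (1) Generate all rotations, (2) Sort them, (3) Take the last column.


Rotations (sorted):
  0: $dcddadc -> last char: c
  1: adc$dcdd -> last char: d
  2: c$dcddad -> last char: d
  3: cddadc$d -> last char: d
  4: dadc$dcd -> last char: d
  5: dc$dcdda -> last char: a
  6: dcddadc$ -> last char: $
  7: ddadc$dc -> last char: c


BWT = cdddda$c


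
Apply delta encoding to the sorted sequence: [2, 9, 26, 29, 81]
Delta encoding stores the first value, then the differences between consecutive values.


First value: 2
Deltas:
  9 - 2 = 7
  26 - 9 = 17
  29 - 26 = 3
  81 - 29 = 52


Delta encoded: [2, 7, 17, 3, 52]


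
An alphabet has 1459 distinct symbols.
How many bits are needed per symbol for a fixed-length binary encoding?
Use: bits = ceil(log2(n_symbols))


log2(1459) = 10.5108
Bracket: 2^10 = 1024 < 1459 <= 2^11 = 2048
So ceil(log2(1459)) = 11

bits = ceil(log2(1459)) = ceil(10.5108) = 11 bits


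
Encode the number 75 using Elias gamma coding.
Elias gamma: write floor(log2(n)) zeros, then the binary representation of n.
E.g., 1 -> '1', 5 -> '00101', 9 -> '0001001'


num_bits = floor(log2(75)) + 1 = 7
leading_zeros = num_bits - 1 = 6
binary(75) = 1001011

Elias gamma(75) = '000000' + '1001011' = 0000001001011 (13 bits)


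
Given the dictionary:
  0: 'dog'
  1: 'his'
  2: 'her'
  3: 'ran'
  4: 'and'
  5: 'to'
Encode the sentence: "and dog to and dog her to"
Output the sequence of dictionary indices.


Look up each word in the dictionary:
  'and' -> 4
  'dog' -> 0
  'to' -> 5
  'and' -> 4
  'dog' -> 0
  'her' -> 2
  'to' -> 5

Encoded: [4, 0, 5, 4, 0, 2, 5]


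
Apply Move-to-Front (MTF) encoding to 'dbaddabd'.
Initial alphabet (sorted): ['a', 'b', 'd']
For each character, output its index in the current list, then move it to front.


MTF encoding:
'd': index 2 in ['a', 'b', 'd'] -> ['d', 'a', 'b']
'b': index 2 in ['d', 'a', 'b'] -> ['b', 'd', 'a']
'a': index 2 in ['b', 'd', 'a'] -> ['a', 'b', 'd']
'd': index 2 in ['a', 'b', 'd'] -> ['d', 'a', 'b']
'd': index 0 in ['d', 'a', 'b'] -> ['d', 'a', 'b']
'a': index 1 in ['d', 'a', 'b'] -> ['a', 'd', 'b']
'b': index 2 in ['a', 'd', 'b'] -> ['b', 'a', 'd']
'd': index 2 in ['b', 'a', 'd'] -> ['d', 'b', 'a']


Output: [2, 2, 2, 2, 0, 1, 2, 2]


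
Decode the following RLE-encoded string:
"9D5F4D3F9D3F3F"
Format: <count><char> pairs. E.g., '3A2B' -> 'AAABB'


Expanding each <count><char> pair:
  9D -> 'DDDDDDDDD'
  5F -> 'FFFFF'
  4D -> 'DDDD'
  3F -> 'FFF'
  9D -> 'DDDDDDDDD'
  3F -> 'FFF'
  3F -> 'FFF'

Decoded = DDDDDDDDDFFFFFDDDDFFFDDDDDDDDDFFFFFF


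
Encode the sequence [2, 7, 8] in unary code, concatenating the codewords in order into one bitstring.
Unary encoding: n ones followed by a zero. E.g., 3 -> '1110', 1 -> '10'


Encode each number as n ones followed by a terminating 0:
  2 -> 110 (3 bits)
  7 -> 11111110 (8 bits)
  8 -> 111111110 (9 bits)
Total length = 3 + 8 + 9 = 20 bits.

Unary([2, 7, 8]) = 11011111110111111110 (20 bits)


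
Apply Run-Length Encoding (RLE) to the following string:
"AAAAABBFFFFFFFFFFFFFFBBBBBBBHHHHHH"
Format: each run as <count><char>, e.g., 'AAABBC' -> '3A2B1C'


Scanning runs left to right:
  i=0: run of 'A' x 5 -> '5A'
  i=5: run of 'B' x 2 -> '2B'
  i=7: run of 'F' x 14 -> '14F'
  i=21: run of 'B' x 7 -> '7B'
  i=28: run of 'H' x 6 -> '6H'

RLE = 5A2B14F7B6H


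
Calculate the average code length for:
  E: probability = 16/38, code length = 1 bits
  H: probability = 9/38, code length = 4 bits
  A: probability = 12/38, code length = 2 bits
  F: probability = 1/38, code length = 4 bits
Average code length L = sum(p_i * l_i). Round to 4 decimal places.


Weighted contributions p_i * l_i:
  E: (16/38) * 1 = 16/38
  H: (9/38) * 4 = 36/38
  A: (12/38) * 2 = 24/38
  F: (1/38) * 4 = 4/38
Sum = (16 + 36 + 24 + 4)/38 = 80/38

L = 80/38 = 2.1053 bits/symbol


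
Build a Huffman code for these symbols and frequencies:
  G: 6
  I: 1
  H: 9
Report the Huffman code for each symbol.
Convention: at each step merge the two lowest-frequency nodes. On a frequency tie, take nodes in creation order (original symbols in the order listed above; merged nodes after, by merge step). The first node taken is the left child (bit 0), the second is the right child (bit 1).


Huffman tree construction:
Step 1: Merge I(1) + G(6) = 7
Step 2: Merge (I+G)(7) + H(9) = 16
Read each symbol's code off the tree from the root (left child = 0, right child = 1).

Codes:
  G: 01 (length 2)
  I: 00 (length 2)
  H: 1 (length 1)
Average code length: 23/16 = 1.4375 bits/symbol


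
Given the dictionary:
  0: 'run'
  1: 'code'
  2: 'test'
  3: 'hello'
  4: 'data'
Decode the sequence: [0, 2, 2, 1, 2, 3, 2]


Look up each index in the dictionary:
  0 -> 'run'
  2 -> 'test'
  2 -> 'test'
  1 -> 'code'
  2 -> 'test'
  3 -> 'hello'
  2 -> 'test'

Decoded: "run test test code test hello test"


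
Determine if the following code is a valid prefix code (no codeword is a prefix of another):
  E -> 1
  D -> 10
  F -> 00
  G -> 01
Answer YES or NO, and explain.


Checking each pair (does one codeword prefix another?):
  E='1' vs D='10': prefix -- VIOLATION

NO -- this is NOT a valid prefix code. E (1) is a prefix of D (10).


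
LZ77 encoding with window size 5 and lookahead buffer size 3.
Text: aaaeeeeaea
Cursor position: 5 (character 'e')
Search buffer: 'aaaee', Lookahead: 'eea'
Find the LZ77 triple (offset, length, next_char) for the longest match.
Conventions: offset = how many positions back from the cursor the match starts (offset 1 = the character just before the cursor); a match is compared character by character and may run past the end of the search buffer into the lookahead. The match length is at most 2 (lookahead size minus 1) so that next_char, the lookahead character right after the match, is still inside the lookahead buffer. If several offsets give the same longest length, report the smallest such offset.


Try each offset into the search buffer:
  offset=1 (pos 4, char 'e'): match length 2
  offset=2 (pos 3, char 'e'): match length 2
  offset=3 (pos 2, char 'a'): match length 0
  offset=4 (pos 1, char 'a'): match length 0
  offset=5 (pos 0, char 'a'): match length 0
Longest match has length 2, found at offsets 1, 2; take the smallest, offset 1.
next_char = character at position 5 + 2 = 7 -> 'a'

Best match: offset=1, length=2 (matching 'ee' starting at position 4)
LZ77 triple: (1, 2, 'a')


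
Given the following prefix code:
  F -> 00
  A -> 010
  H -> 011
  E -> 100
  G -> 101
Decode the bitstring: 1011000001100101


Decoding step by step:
Bits 101 -> G
Bits 100 -> E
Bits 00 -> F
Bits 011 -> H
Bits 00 -> F
Bits 101 -> G


Decoded message: GEFHFG


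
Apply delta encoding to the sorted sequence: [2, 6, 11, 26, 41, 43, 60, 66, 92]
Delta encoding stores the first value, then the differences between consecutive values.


First value: 2
Deltas:
  6 - 2 = 4
  11 - 6 = 5
  26 - 11 = 15
  41 - 26 = 15
  43 - 41 = 2
  60 - 43 = 17
  66 - 60 = 6
  92 - 66 = 26


Delta encoded: [2, 4, 5, 15, 15, 2, 17, 6, 26]


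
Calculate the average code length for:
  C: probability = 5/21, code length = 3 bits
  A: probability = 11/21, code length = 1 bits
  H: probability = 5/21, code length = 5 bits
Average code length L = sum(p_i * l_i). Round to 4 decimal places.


Weighted contributions p_i * l_i:
  C: (5/21) * 3 = 15/21
  A: (11/21) * 1 = 11/21
  H: (5/21) * 5 = 25/21
Sum = (15 + 11 + 25)/21 = 51/21

L = 51/21 = 2.4286 bits/symbol


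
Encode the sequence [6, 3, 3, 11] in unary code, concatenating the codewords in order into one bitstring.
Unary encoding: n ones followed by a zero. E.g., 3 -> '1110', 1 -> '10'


Encode each number as n ones followed by a terminating 0:
  6 -> 1111110 (7 bits)
  3 -> 1110 (4 bits)
  3 -> 1110 (4 bits)
  11 -> 111111111110 (12 bits)
Total length = 7 + 4 + 4 + 12 = 27 bits.

Unary([6, 3, 3, 11]) = 111111011101110111111111110 (27 bits)


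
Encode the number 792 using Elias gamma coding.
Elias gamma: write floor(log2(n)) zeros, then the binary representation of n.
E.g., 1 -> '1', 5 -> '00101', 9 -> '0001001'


num_bits = floor(log2(792)) + 1 = 10
leading_zeros = num_bits - 1 = 9
binary(792) = 1100011000

Elias gamma(792) = '000000000' + '1100011000' = 0000000001100011000 (19 bits)


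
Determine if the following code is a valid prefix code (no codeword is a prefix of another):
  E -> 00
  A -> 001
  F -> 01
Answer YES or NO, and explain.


Checking each pair (does one codeword prefix another?):
  E='00' vs A='001': prefix -- VIOLATION

NO -- this is NOT a valid prefix code. E (00) is a prefix of A (001).


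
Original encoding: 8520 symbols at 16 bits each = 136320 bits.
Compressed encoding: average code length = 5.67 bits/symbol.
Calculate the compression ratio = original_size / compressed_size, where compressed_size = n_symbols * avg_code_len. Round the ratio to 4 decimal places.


original_size = n_symbols * orig_bits = 8520 * 16 = 136320 bits
compressed_size = n_symbols * avg_code_len = 8520 * 5.67 = 48308.4 bits
ratio = original_size / compressed_size = 136320 / 48308.4 = 2.8219

Compression ratio = 2.8219


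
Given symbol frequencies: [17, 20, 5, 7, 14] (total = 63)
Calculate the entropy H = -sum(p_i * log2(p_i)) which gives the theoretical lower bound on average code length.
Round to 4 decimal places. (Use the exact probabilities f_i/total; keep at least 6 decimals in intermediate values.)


Per-symbol terms -p_i * log2(p_i) with p_i = f_i/63:
  p = 17/63 = 0.269841: log2(p) = -1.889817, -p*log2(p) = 0.509951
  p = 20/63 = 0.317460: log2(p) = -1.655352, -p*log2(p) = 0.525509
  p = 5/63 = 0.079365: log2(p) = -3.655352, -p*log2(p) = 0.290107
  p = 7/63 = 0.111111: log2(p) = -3.169925, -p*log2(p) = 0.352214
  p = 14/63 = 0.222222: log2(p) = -2.169925, -p*log2(p) = 0.482206
H = 0.509951 + 0.525509 + 0.290107 + 0.352214 + 0.482206 = 2.159987

H = 2.16 bits/symbol


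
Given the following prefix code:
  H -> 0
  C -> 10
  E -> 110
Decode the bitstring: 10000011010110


Decoding step by step:
Bits 10 -> C
Bits 0 -> H
Bits 0 -> H
Bits 0 -> H
Bits 0 -> H
Bits 110 -> E
Bits 10 -> C
Bits 110 -> E


Decoded message: CHHHHECE


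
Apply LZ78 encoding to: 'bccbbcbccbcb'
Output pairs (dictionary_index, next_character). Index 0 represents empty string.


LZ78 encoding steps:
Dictionary: {0: ''}
Step 1: w='' (idx 0), next='b' -> output (0, 'b'), add 'b' as idx 1
Step 2: w='' (idx 0), next='c' -> output (0, 'c'), add 'c' as idx 2
Step 3: w='c' (idx 2), next='b' -> output (2, 'b'), add 'cb' as idx 3
Step 4: w='b' (idx 1), next='c' -> output (1, 'c'), add 'bc' as idx 4
Step 5: w='bc' (idx 4), next='c' -> output (4, 'c'), add 'bcc' as idx 5
Step 6: w='bc' (idx 4), next='b' -> output (4, 'b'), add 'bcb' as idx 6


Encoded: [(0, 'b'), (0, 'c'), (2, 'b'), (1, 'c'), (4, 'c'), (4, 'b')]


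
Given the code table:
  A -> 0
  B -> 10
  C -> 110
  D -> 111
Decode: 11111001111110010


Decoding:
111 -> D
110 -> C
0 -> A
111 -> D
111 -> D
0 -> A
0 -> A
10 -> B


Result: DCADDAAB


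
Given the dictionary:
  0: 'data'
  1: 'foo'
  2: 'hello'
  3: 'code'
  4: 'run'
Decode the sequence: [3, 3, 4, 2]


Look up each index in the dictionary:
  3 -> 'code'
  3 -> 'code'
  4 -> 'run'
  2 -> 'hello'

Decoded: "code code run hello"


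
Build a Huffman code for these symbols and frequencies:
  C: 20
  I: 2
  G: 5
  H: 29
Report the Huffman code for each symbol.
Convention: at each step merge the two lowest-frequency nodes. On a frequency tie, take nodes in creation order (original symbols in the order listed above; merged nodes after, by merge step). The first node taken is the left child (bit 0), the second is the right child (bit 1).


Huffman tree construction:
Step 1: Merge I(2) + G(5) = 7
Step 2: Merge (I+G)(7) + C(20) = 27
Step 3: Merge ((I+G)+C)(27) + H(29) = 56
Read each symbol's code off the tree from the root (left child = 0, right child = 1).

Codes:
  C: 01 (length 2)
  I: 000 (length 3)
  G: 001 (length 3)
  H: 1 (length 1)
Average code length: 90/56 = 1.6071 bits/symbol


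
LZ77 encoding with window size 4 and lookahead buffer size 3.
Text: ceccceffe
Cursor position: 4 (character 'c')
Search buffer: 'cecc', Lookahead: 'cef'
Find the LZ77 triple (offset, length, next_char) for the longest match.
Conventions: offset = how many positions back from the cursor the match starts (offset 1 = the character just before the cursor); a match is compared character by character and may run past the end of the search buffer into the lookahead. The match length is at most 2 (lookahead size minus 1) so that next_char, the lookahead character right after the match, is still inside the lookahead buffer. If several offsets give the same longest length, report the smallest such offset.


Try each offset into the search buffer:
  offset=1 (pos 3, char 'c'): match length 1
  offset=2 (pos 2, char 'c'): match length 1
  offset=3 (pos 1, char 'e'): match length 0
  offset=4 (pos 0, char 'c'): match length 2
Longest match has length 2 at offset 4.
next_char = character at position 4 + 2 = 6 -> 'f'

Best match: offset=4, length=2 (matching 'ce' starting at position 0)
LZ77 triple: (4, 2, 'f')


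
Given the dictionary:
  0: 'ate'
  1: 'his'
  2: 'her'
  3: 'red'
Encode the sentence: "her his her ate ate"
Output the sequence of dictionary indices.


Look up each word in the dictionary:
  'her' -> 2
  'his' -> 1
  'her' -> 2
  'ate' -> 0
  'ate' -> 0

Encoded: [2, 1, 2, 0, 0]


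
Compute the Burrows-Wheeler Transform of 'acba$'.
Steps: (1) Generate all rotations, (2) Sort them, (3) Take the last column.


Rotations (sorted):
  0: $acba -> last char: a
  1: a$acb -> last char: b
  2: acba$ -> last char: $
  3: ba$ac -> last char: c
  4: cba$a -> last char: a


BWT = ab$ca


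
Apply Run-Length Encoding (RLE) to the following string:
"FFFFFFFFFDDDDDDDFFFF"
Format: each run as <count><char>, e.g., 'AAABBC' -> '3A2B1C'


Scanning runs left to right:
  i=0: run of 'F' x 9 -> '9F'
  i=9: run of 'D' x 7 -> '7D'
  i=16: run of 'F' x 4 -> '4F'

RLE = 9F7D4F


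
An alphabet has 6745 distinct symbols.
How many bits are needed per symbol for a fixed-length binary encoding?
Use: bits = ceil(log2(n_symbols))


log2(6745) = 12.7196
Bracket: 2^12 = 4096 < 6745 <= 2^13 = 8192
So ceil(log2(6745)) = 13

bits = ceil(log2(6745)) = ceil(12.7196) = 13 bits


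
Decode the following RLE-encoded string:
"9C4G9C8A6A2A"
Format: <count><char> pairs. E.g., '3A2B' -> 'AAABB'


Expanding each <count><char> pair:
  9C -> 'CCCCCCCCC'
  4G -> 'GGGG'
  9C -> 'CCCCCCCCC'
  8A -> 'AAAAAAAA'
  6A -> 'AAAAAA'
  2A -> 'AA'

Decoded = CCCCCCCCCGGGGCCCCCCCCCAAAAAAAAAAAAAAAA


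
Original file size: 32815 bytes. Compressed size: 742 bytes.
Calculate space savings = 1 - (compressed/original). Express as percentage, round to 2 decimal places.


ratio = compressed/original = 742/32815 = 0.022612
savings = 1 - ratio = 1 - 0.022612 = 0.977388
as a percentage: 0.977388 * 100 = 97.74%

Space savings = 1 - 742/32815 = 97.74%


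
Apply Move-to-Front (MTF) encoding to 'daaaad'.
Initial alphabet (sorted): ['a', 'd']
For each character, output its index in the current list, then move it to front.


MTF encoding:
'd': index 1 in ['a', 'd'] -> ['d', 'a']
'a': index 1 in ['d', 'a'] -> ['a', 'd']
'a': index 0 in ['a', 'd'] -> ['a', 'd']
'a': index 0 in ['a', 'd'] -> ['a', 'd']
'a': index 0 in ['a', 'd'] -> ['a', 'd']
'd': index 1 in ['a', 'd'] -> ['d', 'a']


Output: [1, 1, 0, 0, 0, 1]


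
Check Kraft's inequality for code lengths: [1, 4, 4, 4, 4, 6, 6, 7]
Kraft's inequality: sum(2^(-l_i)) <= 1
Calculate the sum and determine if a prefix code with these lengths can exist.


Sum = 2^(-1) + 2^(-4) + 2^(-4) + 2^(-4) + 2^(-4) + 2^(-6) + 2^(-6) + 2^(-7)
    = 0.5 + 0.0625 + 0.0625 + 0.0625 + 0.0625 + 0.015625 + 0.015625 + 0.0078125
    = 101/128 = 0.7890625
Since 0.7890625 <= 1, Kraft's inequality IS satisfied.
A prefix code with these lengths CAN exist.

Kraft sum = 0.7890625. Satisfied.


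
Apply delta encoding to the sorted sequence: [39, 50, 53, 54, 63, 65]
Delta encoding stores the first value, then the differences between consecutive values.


First value: 39
Deltas:
  50 - 39 = 11
  53 - 50 = 3
  54 - 53 = 1
  63 - 54 = 9
  65 - 63 = 2


Delta encoded: [39, 11, 3, 1, 9, 2]


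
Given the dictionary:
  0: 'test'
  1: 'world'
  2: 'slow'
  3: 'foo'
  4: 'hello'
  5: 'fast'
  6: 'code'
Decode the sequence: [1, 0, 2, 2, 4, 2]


Look up each index in the dictionary:
  1 -> 'world'
  0 -> 'test'
  2 -> 'slow'
  2 -> 'slow'
  4 -> 'hello'
  2 -> 'slow'

Decoded: "world test slow slow hello slow"


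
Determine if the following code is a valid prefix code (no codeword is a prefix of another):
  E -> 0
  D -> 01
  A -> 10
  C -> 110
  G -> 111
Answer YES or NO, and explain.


Checking each pair (does one codeword prefix another?):
  E='0' vs D='01': prefix -- VIOLATION

NO -- this is NOT a valid prefix code. E (0) is a prefix of D (01).
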